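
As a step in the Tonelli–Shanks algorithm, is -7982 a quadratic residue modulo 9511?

yes

Reduce the numerator: -7982 ≡ 1529 (mod 9511), so (-7982/9511) = (1529/9511).
1529 ≡ 1 (mod 4), so quadratic reciprocity gives (1529/9511) = (9511/1529). Reduce: 9511 ≡ 337 (mod 1529). Now have (337/1529).
337 ≡ 1 (mod 4), so quadratic reciprocity gives (337/1529) = (1529/337). Reduce: 1529 ≡ 181 (mod 337). Now have (181/337).
181 ≡ 1 (mod 4), so quadratic reciprocity gives (181/337) = (337/181). Reduce: 337 ≡ 156 (mod 181). Now have (156/181).
Factor out 2: 156 = 2^2·39. Since 181 ≡ 5 (mod 8), (2/181) = -1, and (2/181)^2 = +1. Now have (39/181).
181 ≡ 1 (mod 4), so quadratic reciprocity gives (39/181) = (181/39). Reduce: 181 ≡ 25 (mod 39). Now have (25/39).
25 ≡ 1 (mod 4), so quadratic reciprocity gives (25/39) = (39/25). Reduce: 39 ≡ 14 (mod 25). Now have (14/25).
Factor out 2: 14 = 2·7. Since 25 ≡ 1 (mod 8), (2/25) = +1. Now have (7/25).
25 ≡ 1 (mod 4), so quadratic reciprocity gives (7/25) = (25/7). Reduce: 25 ≡ 4 (mod 7). Now have (4/7).
Factor out 2: 4 = 2^2. Since 7 ≡ 7 (mod 8), (2/7) = +1, and (2/7)^2 = +1. Now have (1/7).
(1/7) = 1. Collecting the sign factors: 1.
The Legendre symbol is 1, so x^2 ≡ -7982 (mod 9511) has solution.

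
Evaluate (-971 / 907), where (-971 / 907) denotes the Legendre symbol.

-1

(-971 / 907)
  = -(971 / 907)    [907 ≡ 3 mod 4 ⇒ (-1 / 907) = -1]
  = -(64 / 907)    [971 ≡ 64 mod 907]
  = -(1 / 907)    [907 ≡ 3 mod 8 ⇒ (2 / 907)^6 = +1]
  = -1    [(1 / 907) = 1]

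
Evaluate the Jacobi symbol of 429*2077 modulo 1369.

By multiplicativity, (429·2077 / 1369) = (429 / 1369)·(2077 / 1369).
First factor (429 / 1369):
429 ≡ 1 (mod 4), so quadratic reciprocity gives (429 / 1369) = (1369 / 429). Reduce: 1369 ≡ 82 (mod 429). Now have (82 / 429).
Factor out 2: 82 = 2·41. Since 429 ≡ 5 (mod 8), (2 / 429) = -1. Now have -(41 / 429).
41 ≡ 1 (mod 4), so quadratic reciprocity gives (41 / 429) = (429 / 41). Reduce: 429 ≡ 19 (mod 41). Now have -(19 / 41).
41 ≡ 1 (mod 4), so quadratic reciprocity gives (19 / 41) = (41 / 19). Reduce: 41 ≡ 3 (mod 19). Now have -(3 / 19).
Both 3 ≡ 3 and 19 ≡ 3 (mod 4), so reciprocity gives (3 / 19) = -(19 / 3). Reduce: 19 ≡ 1 (mod 3). Now have (1 / 3).
(1 / 3) = 1. Collecting the sign factors: 1.
Second factor (2077 / 1369):
Reduce the numerator: 2077 ≡ 708 (mod 1369), so (2077 / 1369) = (708 / 1369).
Factor out 2: 708 = 2^2·177. Since 1369 ≡ 1 (mod 8), (2 / 1369) = +1, and (2 / 1369)^2 = +1. Now have (177 / 1369).
177 ≡ 1 (mod 4), so quadratic reciprocity gives (177 / 1369) = (1369 / 177). Reduce: 1369 ≡ 130 (mod 177). Now have (130 / 177).
Factor out 2: 130 = 2·65. Since 177 ≡ 1 (mod 8), (2 / 177) = +1. Now have (65 / 177).
65 ≡ 1 (mod 4), so quadratic reciprocity gives (65 / 177) = (177 / 65). Reduce: 177 ≡ 47 (mod 65). Now have (47 / 65).
65 ≡ 1 (mod 4), so quadratic reciprocity gives (47 / 65) = (65 / 47). Reduce: 65 ≡ 18 (mod 47). Now have (18 / 47).
Factor out 2: 18 = 2·9. Since 47 ≡ 7 (mod 8), (2 / 47) = +1. Now have (9 / 47).
9 ≡ 1 (mod 4), so quadratic reciprocity gives (9 / 47) = (47 / 9). Reduce: 47 ≡ 2 (mod 9). Now have (2 / 9).
Factor out 2: 2 = 2. Since 9 ≡ 1 (mod 8), (2 / 9) = +1. Now have (1 / 9).
(1 / 9) = 1. Collecting the sign factors: 1.
Product: (1)·(1) = 1.

1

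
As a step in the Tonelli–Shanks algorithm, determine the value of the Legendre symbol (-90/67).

Reduce the numerator: -90 ≡ 44 (mod 67), so (-90/67) = (44/67).
Factor out 2: 44 = 2^2·11. Since 67 ≡ 3 (mod 8), (2/67) = -1, and (2/67)^2 = +1. Now have (11/67).
Both 11 ≡ 3 and 67 ≡ 3 (mod 4), so reciprocity gives (11/67) = -(67/11). Reduce: 67 ≡ 1 (mod 11). Now have -(1/11).
(1/11) = 1. Collecting the sign factors: -1.

-1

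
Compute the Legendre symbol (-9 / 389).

1

Reduce the numerator: -9 ≡ 380 (mod 389), so (-9 / 389) = (380 / 389).
Factor out 2: 380 = 2^2·95. Since 389 ≡ 5 (mod 8), (2 / 389) = -1, and (2 / 389)^2 = +1. Now have (95 / 389).
389 ≡ 1 (mod 4), so quadratic reciprocity gives (95 / 389) = (389 / 95). Reduce: 389 ≡ 9 (mod 95). Now have (9 / 95).
9 ≡ 1 (mod 4), so quadratic reciprocity gives (9 / 95) = (95 / 9). Reduce: 95 ≡ 5 (mod 9). Now have (5 / 9).
5 ≡ 1 (mod 4), so quadratic reciprocity gives (5 / 9) = (9 / 5). Reduce: 9 ≡ 4 (mod 5). Now have (4 / 5).
Factor out 2: 4 = 2^2. Since 5 ≡ 5 (mod 8), (2 / 5) = -1, and (2 / 5)^2 = +1. Now have (1 / 5).
(1 / 5) = 1. Collecting the sign factors: 1.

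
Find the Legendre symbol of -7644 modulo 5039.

1

Reduce the numerator: -7644 ≡ 2434 (mod 5039), so (-7644 / 5039) = (2434 / 5039).
Factor out 2: 2434 = 2·1217. Since 5039 ≡ 7 (mod 8), (2 / 5039) = +1. Now have (1217 / 5039).
1217 ≡ 1 (mod 4), so quadratic reciprocity gives (1217 / 5039) = (5039 / 1217). Reduce: 5039 ≡ 171 (mod 1217). Now have (171 / 1217).
1217 ≡ 1 (mod 4), so quadratic reciprocity gives (171 / 1217) = (1217 / 171). Reduce: 1217 ≡ 20 (mod 171). Now have (20 / 171).
Factor out 2: 20 = 2^2·5. Since 171 ≡ 3 (mod 8), (2 / 171) = -1, and (2 / 171)^2 = +1. Now have (5 / 171).
5 ≡ 1 (mod 4), so quadratic reciprocity gives (5 / 171) = (171 / 5). Reduce: 171 ≡ 1 (mod 5). Now have (1 / 5).
(1 / 5) = 1. Collecting the sign factors: 1.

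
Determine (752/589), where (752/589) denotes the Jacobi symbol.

1

(752/589)
  = (163/589)    [752 ≡ 163 mod 589]
  = (589/163)    [QR: 589 ≡ 1 mod 4, sign kept]
  = (100/163)    [589 ≡ 100 mod 163]
  = (25/163)    [163 ≡ 3 mod 8 ⇒ (2/163)^2 = +1]
  = (163/25)    [QR: 25 ≡ 1 mod 4, sign kept]
  = (13/25)    [163 ≡ 13 mod 25]
  = (25/13)    [QR: 13 ≡ 1 mod 4, sign kept]
  = (12/13)    [25 ≡ 12 mod 13]
  = (3/13)    [13 ≡ 5 mod 8 ⇒ (2/13)^2 = +1]
  = (13/3)    [QR: 13 ≡ 1 mod 4, sign kept]
  = (1/3)    [13 ≡ 1 mod 3]
  = 1    [(1/3) = 1]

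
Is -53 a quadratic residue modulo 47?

Reduce the numerator: -53 ≡ 41 (mod 47), so (-53|47) = (41|47).
41 ≡ 1 (mod 4), so quadratic reciprocity gives (41|47) = (47|41). Reduce: 47 ≡ 6 (mod 41). Now have (6|41).
Factor out 2: 6 = 2·3. Since 41 ≡ 1 (mod 8), (2|41) = +1. Now have (3|41).
41 ≡ 1 (mod 4), so quadratic reciprocity gives (3|41) = (41|3). Reduce: 41 ≡ 2 (mod 3). Now have (2|3).
Factor out 2: 2 = 2. Since 3 ≡ 3 (mod 8), (2|3) = -1. Now have -(1|3).
(1|3) = 1. Collecting the sign factors: -1.
The Legendre symbol is -1, so x^2 ≡ -53 (mod 47) has no solution.

no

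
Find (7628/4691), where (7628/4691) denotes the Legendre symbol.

1

(7628/4691)
  = (2937/4691)    [7628 ≡ 2937 mod 4691]
  = (4691/2937)    [QR: 2937 ≡ 1 mod 4, sign kept]
  = (1754/2937)    [4691 ≡ 1754 mod 2937]
  = (877/2937)    [2937 ≡ 1 mod 8 ⇒ (2/2937) = +1]
  = (2937/877)    [QR: 877 ≡ 1 mod 4, sign kept]
  = (306/877)    [2937 ≡ 306 mod 877]
  = -(153/877)    [877 ≡ 5 mod 8 ⇒ (2/877) = -1]
  = -(877/153)    [QR: 153 ≡ 1 mod 4, sign kept]
  = -(112/153)    [877 ≡ 112 mod 153]
  = -(7/153)    [153 ≡ 1 mod 8 ⇒ (2/153)^4 = +1]
  = -(153/7)    [QR: 153 ≡ 1 mod 4, sign kept]
  = -(6/7)    [153 ≡ 6 mod 7]
  = -(3/7)    [7 ≡ 7 mod 8 ⇒ (2/7) = +1]
  = (7/3)    [QR: both ≡ 3 mod 4, sign flips]
  = (1/3)    [7 ≡ 1 mod 3]
  = 1    [(1/3) = 1]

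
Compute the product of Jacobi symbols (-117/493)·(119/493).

0

By multiplicativity, (-117·119/493) = (-117/493)·(119/493).
First factor (-117/493):
Reduce the numerator: -117 ≡ 376 (mod 493), so (-117/493) = (376/493).
Factor out 2: 376 = 2^3·47. Since 493 ≡ 5 (mod 8), (2/493) = -1, and (2/493)^3 = -1. Now have -(47/493).
493 ≡ 1 (mod 4), so quadratic reciprocity gives (47/493) = (493/47). Reduce: 493 ≡ 23 (mod 47). Now have -(23/47).
Both 23 ≡ 3 and 47 ≡ 3 (mod 4), so reciprocity gives (23/47) = -(47/23). Reduce: 47 ≡ 1 (mod 23). Now have (1/23).
(1/23) = 1. Collecting the sign factors: 1.
Second factor (119/493):
493 ≡ 1 (mod 4), so quadratic reciprocity gives (119/493) = (493/119). Reduce: 493 ≡ 17 (mod 119). Now have (17/119).
17 ≡ 1 (mod 4), so quadratic reciprocity gives (17/119) = (119/17). Reduce: 119 ≡ 0 (mod 17). Now have (0/17).
The numerator is now 0 with denominator 17 > 1: the symbol is 0.
Product: (1)·(0) = 0.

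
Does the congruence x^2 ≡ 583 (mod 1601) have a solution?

1601 ≡ 1 (mod 4), so quadratic reciprocity gives (583/1601) = (1601/583). Reduce: 1601 ≡ 435 (mod 583). Now have (435/583).
Both 435 ≡ 3 and 583 ≡ 3 (mod 4), so reciprocity gives (435/583) = -(583/435). Reduce: 583 ≡ 148 (mod 435). Now have -(148/435).
Factor out 2: 148 = 2^2·37. Since 435 ≡ 3 (mod 8), (2/435) = -1, and (2/435)^2 = +1. Now have -(37/435).
37 ≡ 1 (mod 4), so quadratic reciprocity gives (37/435) = (435/37). Reduce: 435 ≡ 28 (mod 37). Now have -(28/37).
Factor out 2: 28 = 2^2·7. Since 37 ≡ 5 (mod 8), (2/37) = -1, and (2/37)^2 = +1. Now have -(7/37).
37 ≡ 1 (mod 4), so quadratic reciprocity gives (7/37) = (37/7). Reduce: 37 ≡ 2 (mod 7). Now have -(2/7).
Factor out 2: 2 = 2. Since 7 ≡ 7 (mod 8), (2/7) = +1. Now have -(1/7).
(1/7) = 1. Collecting the sign factors: -1.
(583/1601) = -1, and 1601 is prime, so 583 is not a quadratic residue mod 1601.

no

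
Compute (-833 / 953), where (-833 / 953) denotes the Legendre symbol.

(-833 / 953)
  = (120 / 953)    [-833 ≡ 120 mod 953]
  = (15 / 953)    [953 ≡ 1 mod 8 ⇒ (2 / 953)^3 = +1]
  = (953 / 15)    [QR: 953 ≡ 1 mod 4, sign kept]
  = (8 / 15)    [953 ≡ 8 mod 15]
  = (1 / 15)    [15 ≡ 7 mod 8 ⇒ (2 / 15)^3 = +1]
  = 1    [(1 / 15) = 1]

1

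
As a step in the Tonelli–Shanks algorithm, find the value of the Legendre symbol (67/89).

1

(67/89)
  = (89/67)    [QR: 89 ≡ 1 mod 4, sign kept]
  = (22/67)    [89 ≡ 22 mod 67]
  = -(11/67)    [67 ≡ 3 mod 8 ⇒ (2/67) = -1]
  = (67/11)    [QR: both ≡ 3 mod 4, sign flips]
  = (1/11)    [67 ≡ 1 mod 11]
  = 1    [(1/11) = 1]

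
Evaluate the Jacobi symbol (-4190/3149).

1

(-4190/3149)
  = (2108/3149)    [-4190 ≡ 2108 mod 3149]
  = (527/3149)    [3149 ≡ 5 mod 8 ⇒ (2/3149)^2 = +1]
  = (3149/527)    [QR: 3149 ≡ 1 mod 4, sign kept]
  = (514/527)    [3149 ≡ 514 mod 527]
  = (257/527)    [527 ≡ 7 mod 8 ⇒ (2/527) = +1]
  = (527/257)    [QR: 257 ≡ 1 mod 4, sign kept]
  = (13/257)    [527 ≡ 13 mod 257]
  = (257/13)    [QR: 13 ≡ 1 mod 4, sign kept]
  = (10/13)    [257 ≡ 10 mod 13]
  = -(5/13)    [13 ≡ 5 mod 8 ⇒ (2/13) = -1]
  = -(13/5)    [QR: 5 ≡ 1 mod 4, sign kept]
  = -(3/5)    [13 ≡ 3 mod 5]
  = -(5/3)    [QR: 5 ≡ 1 mod 4, sign kept]
  = -(2/3)    [5 ≡ 2 mod 3]
  = (1/3)    [3 ≡ 3 mod 8 ⇒ (2/3) = -1]
  = 1    [(1/3) = 1]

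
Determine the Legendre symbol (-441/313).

1

(-441/313)
  = (441/313)    [313 ≡ 1 mod 4 ⇒ (-1/313) = +1]
  = (128/313)    [441 ≡ 128 mod 313]
  = (1/313)    [313 ≡ 1 mod 8 ⇒ (2/313)^7 = +1]
  = 1    [(1/313) = 1]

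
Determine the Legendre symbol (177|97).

Reduce the numerator: 177 ≡ 80 (mod 97), so (177|97) = (80|97).
Factor out 2: 80 = 2^4·5. Since 97 ≡ 1 (mod 8), (2|97) = +1, and (2|97)^4 = +1. Now have (5|97).
5 ≡ 1 (mod 4), so quadratic reciprocity gives (5|97) = (97|5). Reduce: 97 ≡ 2 (mod 5). Now have (2|5).
Factor out 2: 2 = 2. Since 5 ≡ 5 (mod 8), (2|5) = -1. Now have -(1|5).
(1|5) = 1. Collecting the sign factors: -1.

-1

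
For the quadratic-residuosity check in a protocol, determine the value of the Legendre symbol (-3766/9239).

Pull out -1: (-3766/9239) = (-1/9239)·(3766/9239). Since 9239 ≡ 3 (mod 4), (-1/9239) = -1. Now have -(3766/9239).
Factor out 2: 3766 = 2·1883. Since 9239 ≡ 7 (mod 8), (2/9239) = +1. Now have -(1883/9239).
Both 1883 ≡ 3 and 9239 ≡ 3 (mod 4), so reciprocity gives (1883/9239) = -(9239/1883). Reduce: 9239 ≡ 1707 (mod 1883). Now have (1707/1883).
Both 1707 ≡ 3 and 1883 ≡ 3 (mod 4), so reciprocity gives (1707/1883) = -(1883/1707). Reduce: 1883 ≡ 176 (mod 1707). Now have -(176/1707).
Factor out 2: 176 = 2^4·11. Since 1707 ≡ 3 (mod 8), (2/1707) = -1, and (2/1707)^4 = +1. Now have -(11/1707).
Both 11 ≡ 3 and 1707 ≡ 3 (mod 4), so reciprocity gives (11/1707) = -(1707/11). Reduce: 1707 ≡ 2 (mod 11). Now have (2/11).
Factor out 2: 2 = 2. Since 11 ≡ 3 (mod 8), (2/11) = -1. Now have -(1/11).
(1/11) = 1. Collecting the sign factors: -1.

-1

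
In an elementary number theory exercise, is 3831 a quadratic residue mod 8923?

Both 3831 ≡ 3 and 8923 ≡ 3 (mod 4), so reciprocity gives (3831/8923) = -(8923/3831). Reduce: 8923 ≡ 1261 (mod 3831). Now have -(1261/3831).
1261 ≡ 1 (mod 4), so quadratic reciprocity gives (1261/3831) = (3831/1261). Reduce: 3831 ≡ 48 (mod 1261). Now have -(48/1261).
Factor out 2: 48 = 2^4·3. Since 1261 ≡ 5 (mod 8), (2/1261) = -1, and (2/1261)^4 = +1. Now have -(3/1261).
1261 ≡ 1 (mod 4), so quadratic reciprocity gives (3/1261) = (1261/3). Reduce: 1261 ≡ 1 (mod 3). Now have -(1/3).
(1/3) = 1. Collecting the sign factors: -1.
(3831/8923) = -1, and 8923 is prime, so 3831 is not a quadratic residue mod 8923.

no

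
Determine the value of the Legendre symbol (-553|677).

Pull out -1: (-553|677) = (-1|677)·(553|677). Since 677 ≡ 1 (mod 4), (-1|677) = +1. Now have (553|677).
553 ≡ 1 (mod 4), so quadratic reciprocity gives (553|677) = (677|553). Reduce: 677 ≡ 124 (mod 553). Now have (124|553).
Factor out 2: 124 = 2^2·31. Since 553 ≡ 1 (mod 8), (2|553) = +1, and (2|553)^2 = +1. Now have (31|553).
553 ≡ 1 (mod 4), so quadratic reciprocity gives (31|553) = (553|31). Reduce: 553 ≡ 26 (mod 31). Now have (26|31).
Factor out 2: 26 = 2·13. Since 31 ≡ 7 (mod 8), (2|31) = +1. Now have (13|31).
13 ≡ 1 (mod 4), so quadratic reciprocity gives (13|31) = (31|13). Reduce: 31 ≡ 5 (mod 13). Now have (5|13).
5 ≡ 1 (mod 4), so quadratic reciprocity gives (5|13) = (13|5). Reduce: 13 ≡ 3 (mod 5). Now have (3|5).
5 ≡ 1 (mod 4), so quadratic reciprocity gives (3|5) = (5|3). Reduce: 5 ≡ 2 (mod 3). Now have (2|3).
Factor out 2: 2 = 2. Since 3 ≡ 3 (mod 8), (2|3) = -1. Now have -(1|3).
(1|3) = 1. Collecting the sign factors: -1.

-1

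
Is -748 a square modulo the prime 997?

yes

Reduce the numerator: -748 ≡ 249 (mod 997), so (-748/997) = (249/997).
249 ≡ 1 (mod 4), so quadratic reciprocity gives (249/997) = (997/249). Reduce: 997 ≡ 1 (mod 249). Now have (1/249).
(1/249) = 1. Collecting the sign factors: 1.
The Legendre symbol is 1, so x^2 ≡ -748 (mod 997) has solution.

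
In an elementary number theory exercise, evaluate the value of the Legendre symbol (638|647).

-1

(638|647)
  = (319|647)    [647 ≡ 7 mod 8 ⇒ (2|647) = +1]
  = -(647|319)    [QR: both ≡ 3 mod 4, sign flips]
  = -(9|319)    [647 ≡ 9 mod 319]
  = -(319|9)    [QR: 9 ≡ 1 mod 4, sign kept]
  = -(4|9)    [319 ≡ 4 mod 9]
  = -(1|9)    [9 ≡ 1 mod 8 ⇒ (2|9)^2 = +1]
  = -1    [(1|9) = 1]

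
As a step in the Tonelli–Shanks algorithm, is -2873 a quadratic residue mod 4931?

Pull out -1: (-2873/4931) = (-1/4931)·(2873/4931). Since 4931 ≡ 3 (mod 4), (-1/4931) = -1. Now have -(2873/4931).
2873 ≡ 1 (mod 4), so quadratic reciprocity gives (2873/4931) = (4931/2873). Reduce: 4931 ≡ 2058 (mod 2873). Now have -(2058/2873).
Factor out 2: 2058 = 2·1029. Since 2873 ≡ 1 (mod 8), (2/2873) = +1. Now have -(1029/2873).
1029 ≡ 1 (mod 4), so quadratic reciprocity gives (1029/2873) = (2873/1029). Reduce: 2873 ≡ 815 (mod 1029). Now have -(815/1029).
1029 ≡ 1 (mod 4), so quadratic reciprocity gives (815/1029) = (1029/815). Reduce: 1029 ≡ 214 (mod 815). Now have -(214/815).
Factor out 2: 214 = 2·107. Since 815 ≡ 7 (mod 8), (2/815) = +1. Now have -(107/815).
Both 107 ≡ 3 and 815 ≡ 3 (mod 4), so reciprocity gives (107/815) = -(815/107). Reduce: 815 ≡ 66 (mod 107). Now have (66/107).
Factor out 2: 66 = 2·33. Since 107 ≡ 3 (mod 8), (2/107) = -1. Now have -(33/107).
33 ≡ 1 (mod 4), so quadratic reciprocity gives (33/107) = (107/33). Reduce: 107 ≡ 8 (mod 33). Now have -(8/33).
Factor out 2: 8 = 2^3. Since 33 ≡ 1 (mod 8), (2/33) = +1, and (2/33)^3 = +1. Now have -(1/33).
(1/33) = 1. Collecting the sign factors: -1.
The Legendre symbol is -1, so x^2 ≡ -2873 (mod 4931) has no solution.

no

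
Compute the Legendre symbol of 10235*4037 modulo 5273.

By multiplicativity, (10235·4037|5273) = (10235|5273)·(4037|5273).
First factor (10235|5273):
Reduce the numerator: 10235 ≡ 4962 (mod 5273), so (10235|5273) = (4962|5273).
Factor out 2: 4962 = 2·2481. Since 5273 ≡ 1 (mod 8), (2|5273) = +1. Now have (2481|5273).
2481 ≡ 1 (mod 4), so quadratic reciprocity gives (2481|5273) = (5273|2481). Reduce: 5273 ≡ 311 (mod 2481). Now have (311|2481).
2481 ≡ 1 (mod 4), so quadratic reciprocity gives (311|2481) = (2481|311). Reduce: 2481 ≡ 304 (mod 311). Now have (304|311).
Factor out 2: 304 = 2^4·19. Since 311 ≡ 7 (mod 8), (2|311) = +1, and (2|311)^4 = +1. Now have (19|311).
Both 19 ≡ 3 and 311 ≡ 3 (mod 4), so reciprocity gives (19|311) = -(311|19). Reduce: 311 ≡ 7 (mod 19). Now have -(7|19).
Both 7 ≡ 3 and 19 ≡ 3 (mod 4), so reciprocity gives (7|19) = -(19|7). Reduce: 19 ≡ 5 (mod 7). Now have (5|7).
5 ≡ 1 (mod 4), so quadratic reciprocity gives (5|7) = (7|5). Reduce: 7 ≡ 2 (mod 5). Now have (2|5).
Factor out 2: 2 = 2. Since 5 ≡ 5 (mod 8), (2|5) = -1. Now have -(1|5).
(1|5) = 1. Collecting the sign factors: -1.
Second factor (4037|5273):
4037 ≡ 1 (mod 4), so quadratic reciprocity gives (4037|5273) = (5273|4037). Reduce: 5273 ≡ 1236 (mod 4037). Now have (1236|4037).
Factor out 2: 1236 = 2^2·309. Since 4037 ≡ 5 (mod 8), (2|4037) = -1, and (2|4037)^2 = +1. Now have (309|4037).
309 ≡ 1 (mod 4), so quadratic reciprocity gives (309|4037) = (4037|309). Reduce: 4037 ≡ 20 (mod 309). Now have (20|309).
Factor out 2: 20 = 2^2·5. Since 309 ≡ 5 (mod 8), (2|309) = -1, and (2|309)^2 = +1. Now have (5|309).
5 ≡ 1 (mod 4), so quadratic reciprocity gives (5|309) = (309|5). Reduce: 309 ≡ 4 (mod 5). Now have (4|5).
Factor out 2: 4 = 2^2. Since 5 ≡ 5 (mod 8), (2|5) = -1, and (2|5)^2 = +1. Now have (1|5).
(1|5) = 1. Collecting the sign factors: 1.
Product: (-1)·(1) = -1.

-1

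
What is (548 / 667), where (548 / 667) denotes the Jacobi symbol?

(548 / 667)
  = (137 / 667)    [667 ≡ 3 mod 8 ⇒ (2 / 667)^2 = +1]
  = (667 / 137)    [QR: 137 ≡ 1 mod 4, sign kept]
  = (119 / 137)    [667 ≡ 119 mod 137]
  = (137 / 119)    [QR: 137 ≡ 1 mod 4, sign kept]
  = (18 / 119)    [137 ≡ 18 mod 119]
  = (9 / 119)    [119 ≡ 7 mod 8 ⇒ (2 / 119) = +1]
  = (119 / 9)    [QR: 9 ≡ 1 mod 4, sign kept]
  = (2 / 9)    [119 ≡ 2 mod 9]
  = (1 / 9)    [9 ≡ 1 mod 8 ⇒ (2 / 9) = +1]
  = 1    [(1 / 9) = 1]

1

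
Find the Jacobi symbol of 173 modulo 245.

-1

(173|245)
  = (245|173)    [QR: 173 ≡ 1 mod 4, sign kept]
  = (72|173)    [245 ≡ 72 mod 173]
  = -(9|173)    [173 ≡ 5 mod 8 ⇒ (2|173)^3 = -1]
  = -(173|9)    [QR: 9 ≡ 1 mod 4, sign kept]
  = -(2|9)    [173 ≡ 2 mod 9]
  = -(1|9)    [9 ≡ 1 mod 8 ⇒ (2|9) = +1]
  = -1    [(1|9) = 1]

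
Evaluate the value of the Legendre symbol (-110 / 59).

-1

(-110 / 59)
  = (8 / 59)    [-110 ≡ 8 mod 59]
  = -(1 / 59)    [59 ≡ 3 mod 8 ⇒ (2 / 59)^3 = -1]
  = -1    [(1 / 59) = 1]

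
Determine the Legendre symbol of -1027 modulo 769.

Reduce the numerator: -1027 ≡ 511 (mod 769), so (-1027/769) = (511/769).
769 ≡ 1 (mod 4), so quadratic reciprocity gives (511/769) = (769/511). Reduce: 769 ≡ 258 (mod 511). Now have (258/511).
Factor out 2: 258 = 2·129. Since 511 ≡ 7 (mod 8), (2/511) = +1. Now have (129/511).
129 ≡ 1 (mod 4), so quadratic reciprocity gives (129/511) = (511/129). Reduce: 511 ≡ 124 (mod 129). Now have (124/129).
Factor out 2: 124 = 2^2·31. Since 129 ≡ 1 (mod 8), (2/129) = +1, and (2/129)^2 = +1. Now have (31/129).
129 ≡ 1 (mod 4), so quadratic reciprocity gives (31/129) = (129/31). Reduce: 129 ≡ 5 (mod 31). Now have (5/31).
5 ≡ 1 (mod 4), so quadratic reciprocity gives (5/31) = (31/5). Reduce: 31 ≡ 1 (mod 5). Now have (1/5).
(1/5) = 1. Collecting the sign factors: 1.

1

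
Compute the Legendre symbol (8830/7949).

Reduce the numerator: 8830 ≡ 881 (mod 7949), so (8830/7949) = (881/7949).
881 ≡ 1 (mod 4), so quadratic reciprocity gives (881/7949) = (7949/881). Reduce: 7949 ≡ 20 (mod 881). Now have (20/881).
Factor out 2: 20 = 2^2·5. Since 881 ≡ 1 (mod 8), (2/881) = +1, and (2/881)^2 = +1. Now have (5/881).
5 ≡ 1 (mod 4), so quadratic reciprocity gives (5/881) = (881/5). Reduce: 881 ≡ 1 (mod 5). Now have (1/5).
(1/5) = 1. Collecting the sign factors: 1.

1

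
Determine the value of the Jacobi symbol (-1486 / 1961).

(-1486 / 1961)
  = (475 / 1961)    [-1486 ≡ 475 mod 1961]
  = (1961 / 475)    [QR: 1961 ≡ 1 mod 4, sign kept]
  = (61 / 475)    [1961 ≡ 61 mod 475]
  = (475 / 61)    [QR: 61 ≡ 1 mod 4, sign kept]
  = (48 / 61)    [475 ≡ 48 mod 61]
  = (3 / 61)    [61 ≡ 5 mod 8 ⇒ (2 / 61)^4 = +1]
  = (61 / 3)    [QR: 61 ≡ 1 mod 4, sign kept]
  = (1 / 3)    [61 ≡ 1 mod 3]
  = 1    [(1 / 3) = 1]

1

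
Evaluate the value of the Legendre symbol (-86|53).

-1

(-86|53)
  = (86|53)    [53 ≡ 1 mod 4 ⇒ (-1|53) = +1]
  = (33|53)    [86 ≡ 33 mod 53]
  = (53|33)    [QR: 33 ≡ 1 mod 4, sign kept]
  = (20|33)    [53 ≡ 20 mod 33]
  = (5|33)    [33 ≡ 1 mod 8 ⇒ (2|33)^2 = +1]
  = (33|5)    [QR: 5 ≡ 1 mod 4, sign kept]
  = (3|5)    [33 ≡ 3 mod 5]
  = (5|3)    [QR: 5 ≡ 1 mod 4, sign kept]
  = (2|3)    [5 ≡ 2 mod 3]
  = -(1|3)    [3 ≡ 3 mod 8 ⇒ (2|3) = -1]
  = -1    [(1|3) = 1]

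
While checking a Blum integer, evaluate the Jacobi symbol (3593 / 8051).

-1

3593 ≡ 1 (mod 4), so quadratic reciprocity gives (3593 / 8051) = (8051 / 3593). Reduce: 8051 ≡ 865 (mod 3593). Now have (865 / 3593).
865 ≡ 1 (mod 4), so quadratic reciprocity gives (865 / 3593) = (3593 / 865). Reduce: 3593 ≡ 133 (mod 865). Now have (133 / 865).
133 ≡ 1 (mod 4), so quadratic reciprocity gives (133 / 865) = (865 / 133). Reduce: 865 ≡ 67 (mod 133). Now have (67 / 133).
133 ≡ 1 (mod 4), so quadratic reciprocity gives (67 / 133) = (133 / 67). Reduce: 133 ≡ 66 (mod 67). Now have (66 / 67).
Factor out 2: 66 = 2·33. Since 67 ≡ 3 (mod 8), (2 / 67) = -1. Now have -(33 / 67).
33 ≡ 1 (mod 4), so quadratic reciprocity gives (33 / 67) = (67 / 33). Reduce: 67 ≡ 1 (mod 33). Now have -(1 / 33).
(1 / 33) = 1. Collecting the sign factors: -1.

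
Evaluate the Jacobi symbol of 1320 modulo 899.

-1

(1320|899)
  = (421|899)    [1320 ≡ 421 mod 899]
  = (899|421)    [QR: 421 ≡ 1 mod 4, sign kept]
  = (57|421)    [899 ≡ 57 mod 421]
  = (421|57)    [QR: 57 ≡ 1 mod 4, sign kept]
  = (22|57)    [421 ≡ 22 mod 57]
  = (11|57)    [57 ≡ 1 mod 8 ⇒ (2|57) = +1]
  = (57|11)    [QR: 57 ≡ 1 mod 4, sign kept]
  = (2|11)    [57 ≡ 2 mod 11]
  = -(1|11)    [11 ≡ 3 mod 8 ⇒ (2|11) = -1]
  = -1    [(1|11) = 1]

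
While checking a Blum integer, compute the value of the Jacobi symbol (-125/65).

0

(-125/65)
  = (125/65)    [65 ≡ 1 mod 4 ⇒ (-1/65) = +1]
  = (60/65)    [125 ≡ 60 mod 65]
  = (15/65)    [65 ≡ 1 mod 8 ⇒ (2/65)^2 = +1]
  = (65/15)    [QR: 65 ≡ 1 mod 4, sign kept]
  = (5/15)    [65 ≡ 5 mod 15]
  = (15/5)    [QR: 5 ≡ 1 mod 4, sign kept]
  = (0/5)    [15 ≡ 0 mod 5]
  = 0    [numerator 0, gcd > 1]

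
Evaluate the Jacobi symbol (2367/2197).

Reduce the numerator: 2367 ≡ 170 (mod 2197), so (2367/2197) = (170/2197).
Factor out 2: 170 = 2·85. Since 2197 ≡ 5 (mod 8), (2/2197) = -1. Now have -(85/2197).
85 ≡ 1 (mod 4), so quadratic reciprocity gives (85/2197) = (2197/85). Reduce: 2197 ≡ 72 (mod 85). Now have -(72/85).
Factor out 2: 72 = 2^3·9. Since 85 ≡ 5 (mod 8), (2/85) = -1, and (2/85)^3 = -1. Now have (9/85).
9 ≡ 1 (mod 4), so quadratic reciprocity gives (9/85) = (85/9). Reduce: 85 ≡ 4 (mod 9). Now have (4/9).
Factor out 2: 4 = 2^2. Since 9 ≡ 1 (mod 8), (2/9) = +1, and (2/9)^2 = +1. Now have (1/9).
(1/9) = 1. Collecting the sign factors: 1.

1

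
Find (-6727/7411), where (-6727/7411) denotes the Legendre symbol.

-1

Reduce the numerator: -6727 ≡ 684 (mod 7411), so (-6727/7411) = (684/7411).
Factor out 2: 684 = 2^2·171. Since 7411 ≡ 3 (mod 8), (2/7411) = -1, and (2/7411)^2 = +1. Now have (171/7411).
Both 171 ≡ 3 and 7411 ≡ 3 (mod 4), so reciprocity gives (171/7411) = -(7411/171). Reduce: 7411 ≡ 58 (mod 171). Now have -(58/171).
Factor out 2: 58 = 2·29. Since 171 ≡ 3 (mod 8), (2/171) = -1. Now have (29/171).
29 ≡ 1 (mod 4), so quadratic reciprocity gives (29/171) = (171/29). Reduce: 171 ≡ 26 (mod 29). Now have (26/29).
Factor out 2: 26 = 2·13. Since 29 ≡ 5 (mod 8), (2/29) = -1. Now have -(13/29).
13 ≡ 1 (mod 4), so quadratic reciprocity gives (13/29) = (29/13). Reduce: 29 ≡ 3 (mod 13). Now have -(3/13).
13 ≡ 1 (mod 4), so quadratic reciprocity gives (3/13) = (13/3). Reduce: 13 ≡ 1 (mod 3). Now have -(1/3).
(1/3) = 1. Collecting the sign factors: -1.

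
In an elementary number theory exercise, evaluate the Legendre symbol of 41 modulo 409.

(41/409)
  = (409/41)    [QR: 41 ≡ 1 mod 4, sign kept]
  = (40/41)    [409 ≡ 40 mod 41]
  = (5/41)    [41 ≡ 1 mod 8 ⇒ (2/41)^3 = +1]
  = (41/5)    [QR: 5 ≡ 1 mod 4, sign kept]
  = (1/5)    [41 ≡ 1 mod 5]
  = 1    [(1/5) = 1]

1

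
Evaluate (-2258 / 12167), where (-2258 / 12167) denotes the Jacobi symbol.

-1

(-2258 / 12167)
  = -(2258 / 12167)    [12167 ≡ 3 mod 4 ⇒ (-1 / 12167) = -1]
  = -(1129 / 12167)    [12167 ≡ 7 mod 8 ⇒ (2 / 12167) = +1]
  = -(12167 / 1129)    [QR: 1129 ≡ 1 mod 4, sign kept]
  = -(877 / 1129)    [12167 ≡ 877 mod 1129]
  = -(1129 / 877)    [QR: 877 ≡ 1 mod 4, sign kept]
  = -(252 / 877)    [1129 ≡ 252 mod 877]
  = -(63 / 877)    [877 ≡ 5 mod 8 ⇒ (2 / 877)^2 = +1]
  = -(877 / 63)    [QR: 877 ≡ 1 mod 4, sign kept]
  = -(58 / 63)    [877 ≡ 58 mod 63]
  = -(29 / 63)    [63 ≡ 7 mod 8 ⇒ (2 / 63) = +1]
  = -(63 / 29)    [QR: 29 ≡ 1 mod 4, sign kept]
  = -(5 / 29)    [63 ≡ 5 mod 29]
  = -(29 / 5)    [QR: 5 ≡ 1 mod 4, sign kept]
  = -(4 / 5)    [29 ≡ 4 mod 5]
  = -(1 / 5)    [5 ≡ 5 mod 8 ⇒ (2 / 5)^2 = +1]
  = -1    [(1 / 5) = 1]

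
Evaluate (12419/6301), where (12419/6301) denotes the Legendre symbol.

(12419/6301)
  = (6118/6301)    [12419 ≡ 6118 mod 6301]
  = -(3059/6301)    [6301 ≡ 5 mod 8 ⇒ (2/6301) = -1]
  = -(6301/3059)    [QR: 6301 ≡ 1 mod 4, sign kept]
  = -(183/3059)    [6301 ≡ 183 mod 3059]
  = (3059/183)    [QR: both ≡ 3 mod 4, sign flips]
  = (131/183)    [3059 ≡ 131 mod 183]
  = -(183/131)    [QR: both ≡ 3 mod 4, sign flips]
  = -(52/131)    [183 ≡ 52 mod 131]
  = -(13/131)    [131 ≡ 3 mod 8 ⇒ (2/131)^2 = +1]
  = -(131/13)    [QR: 13 ≡ 1 mod 4, sign kept]
  = -(1/13)    [131 ≡ 1 mod 13]
  = -1    [(1/13) = 1]

-1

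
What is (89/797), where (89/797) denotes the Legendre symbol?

1

89 ≡ 1 (mod 4), so quadratic reciprocity gives (89/797) = (797/89). Reduce: 797 ≡ 85 (mod 89). Now have (85/89).
85 ≡ 1 (mod 4), so quadratic reciprocity gives (85/89) = (89/85). Reduce: 89 ≡ 4 (mod 85). Now have (4/85).
Factor out 2: 4 = 2^2. Since 85 ≡ 5 (mod 8), (2/85) = -1, and (2/85)^2 = +1. Now have (1/85).
(1/85) = 1. Collecting the sign factors: 1.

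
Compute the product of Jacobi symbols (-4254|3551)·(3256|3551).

By multiplicativity, (-4254·3256|3551) = (-4254|3551)·(3256|3551).
First factor (-4254|3551):
(-4254|3551)
  = (2848|3551)    [-4254 ≡ 2848 mod 3551]
  = (89|3551)    [3551 ≡ 7 mod 8 ⇒ (2|3551)^5 = +1]
  = (3551|89)    [QR: 89 ≡ 1 mod 4, sign kept]
  = (80|89)    [3551 ≡ 80 mod 89]
  = (5|89)    [89 ≡ 1 mod 8 ⇒ (2|89)^4 = +1]
  = (89|5)    [QR: 5 ≡ 1 mod 4, sign kept]
  = (4|5)    [89 ≡ 4 mod 5]
  = (1|5)    [5 ≡ 5 mod 8 ⇒ (2|5)^2 = +1]
  = 1    [(1|5) = 1]
Second factor (3256|3551):
(3256|3551)
  = (407|3551)    [3551 ≡ 7 mod 8 ⇒ (2|3551)^3 = +1]
  = -(3551|407)    [QR: both ≡ 3 mod 4, sign flips]
  = -(295|407)    [3551 ≡ 295 mod 407]
  = (407|295)    [QR: both ≡ 3 mod 4, sign flips]
  = (112|295)    [407 ≡ 112 mod 295]
  = (7|295)    [295 ≡ 7 mod 8 ⇒ (2|295)^4 = +1]
  = -(295|7)    [QR: both ≡ 3 mod 4, sign flips]
  = -(1|7)    [295 ≡ 1 mod 7]
  = -1    [(1|7) = 1]
Product: (1)·(-1) = -1.

-1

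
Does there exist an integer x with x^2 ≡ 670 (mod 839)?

no

(670/839)
  = (335/839)    [839 ≡ 7 mod 8 ⇒ (2/839) = +1]
  = -(839/335)    [QR: both ≡ 3 mod 4, sign flips]
  = -(169/335)    [839 ≡ 169 mod 335]
  = -(335/169)    [QR: 169 ≡ 1 mod 4, sign kept]
  = -(166/169)    [335 ≡ 166 mod 169]
  = -(83/169)    [169 ≡ 1 mod 8 ⇒ (2/169) = +1]
  = -(169/83)    [QR: 169 ≡ 1 mod 4, sign kept]
  = -(3/83)    [169 ≡ 3 mod 83]
  = (83/3)    [QR: both ≡ 3 mod 4, sign flips]
  = (2/3)    [83 ≡ 2 mod 3]
  = -(1/3)    [3 ≡ 3 mod 8 ⇒ (2/3) = -1]
  = -1    [(1/3) = 1]
The Legendre symbol is -1, so x^2 ≡ 670 (mod 839) has no solution.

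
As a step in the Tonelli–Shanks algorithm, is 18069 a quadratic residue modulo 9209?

yes

(18069/9209)
  = (8860/9209)    [18069 ≡ 8860 mod 9209]
  = (2215/9209)    [9209 ≡ 1 mod 8 ⇒ (2/9209)^2 = +1]
  = (9209/2215)    [QR: 9209 ≡ 1 mod 4, sign kept]
  = (349/2215)    [9209 ≡ 349 mod 2215]
  = (2215/349)    [QR: 349 ≡ 1 mod 4, sign kept]
  = (121/349)    [2215 ≡ 121 mod 349]
  = (349/121)    [QR: 121 ≡ 1 mod 4, sign kept]
  = (107/121)    [349 ≡ 107 mod 121]
  = (121/107)    [QR: 121 ≡ 1 mod 4, sign kept]
  = (14/107)    [121 ≡ 14 mod 107]
  = -(7/107)    [107 ≡ 3 mod 8 ⇒ (2/107) = -1]
  = (107/7)    [QR: both ≡ 3 mod 4, sign flips]
  = (2/7)    [107 ≡ 2 mod 7]
  = (1/7)    [7 ≡ 7 mod 8 ⇒ (2/7) = +1]
  = 1    [(1/7) = 1]
(18069/9209) = 1, and 9209 is prime, so 18069 is a quadratic residue mod 9209.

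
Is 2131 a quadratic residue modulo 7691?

no

Both 2131 ≡ 3 and 7691 ≡ 3 (mod 4), so reciprocity gives (2131/7691) = -(7691/2131). Reduce: 7691 ≡ 1298 (mod 2131). Now have -(1298/2131).
Factor out 2: 1298 = 2·649. Since 2131 ≡ 3 (mod 8), (2/2131) = -1. Now have (649/2131).
649 ≡ 1 (mod 4), so quadratic reciprocity gives (649/2131) = (2131/649). Reduce: 2131 ≡ 184 (mod 649). Now have (184/649).
Factor out 2: 184 = 2^3·23. Since 649 ≡ 1 (mod 8), (2/649) = +1, and (2/649)^3 = +1. Now have (23/649).
649 ≡ 1 (mod 4), so quadratic reciprocity gives (23/649) = (649/23). Reduce: 649 ≡ 5 (mod 23). Now have (5/23).
5 ≡ 1 (mod 4), so quadratic reciprocity gives (5/23) = (23/5). Reduce: 23 ≡ 3 (mod 5). Now have (3/5).
5 ≡ 1 (mod 4), so quadratic reciprocity gives (3/5) = (5/3). Reduce: 5 ≡ 2 (mod 3). Now have (2/3).
Factor out 2: 2 = 2. Since 3 ≡ 3 (mod 8), (2/3) = -1. Now have -(1/3).
(1/3) = 1. Collecting the sign factors: -1.
(2131/7691) = -1, and 7691 is prime, so 2131 is not a quadratic residue mod 7691.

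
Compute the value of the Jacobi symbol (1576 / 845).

1

Reduce the numerator: 1576 ≡ 731 (mod 845), so (1576 / 845) = (731 / 845).
845 ≡ 1 (mod 4), so quadratic reciprocity gives (731 / 845) = (845 / 731). Reduce: 845 ≡ 114 (mod 731). Now have (114 / 731).
Factor out 2: 114 = 2·57. Since 731 ≡ 3 (mod 8), (2 / 731) = -1. Now have -(57 / 731).
57 ≡ 1 (mod 4), so quadratic reciprocity gives (57 / 731) = (731 / 57). Reduce: 731 ≡ 47 (mod 57). Now have -(47 / 57).
57 ≡ 1 (mod 4), so quadratic reciprocity gives (47 / 57) = (57 / 47). Reduce: 57 ≡ 10 (mod 47). Now have -(10 / 47).
Factor out 2: 10 = 2·5. Since 47 ≡ 7 (mod 8), (2 / 47) = +1. Now have -(5 / 47).
5 ≡ 1 (mod 4), so quadratic reciprocity gives (5 / 47) = (47 / 5). Reduce: 47 ≡ 2 (mod 5). Now have -(2 / 5).
Factor out 2: 2 = 2. Since 5 ≡ 5 (mod 8), (2 / 5) = -1. Now have (1 / 5).
(1 / 5) = 1. Collecting the sign factors: 1.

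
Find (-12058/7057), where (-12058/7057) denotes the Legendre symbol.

1

(-12058/7057)
  = (2056/7057)    [-12058 ≡ 2056 mod 7057]
  = (257/7057)    [7057 ≡ 1 mod 8 ⇒ (2/7057)^3 = +1]
  = (7057/257)    [QR: 257 ≡ 1 mod 4, sign kept]
  = (118/257)    [7057 ≡ 118 mod 257]
  = (59/257)    [257 ≡ 1 mod 8 ⇒ (2/257) = +1]
  = (257/59)    [QR: 257 ≡ 1 mod 4, sign kept]
  = (21/59)    [257 ≡ 21 mod 59]
  = (59/21)    [QR: 21 ≡ 1 mod 4, sign kept]
  = (17/21)    [59 ≡ 17 mod 21]
  = (21/17)    [QR: 17 ≡ 1 mod 4, sign kept]
  = (4/17)    [21 ≡ 4 mod 17]
  = (1/17)    [17 ≡ 1 mod 8 ⇒ (2/17)^2 = +1]
  = 1    [(1/17) = 1]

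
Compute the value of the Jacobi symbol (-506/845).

1

Reduce the numerator: -506 ≡ 339 (mod 845), so (-506/845) = (339/845).
845 ≡ 1 (mod 4), so quadratic reciprocity gives (339/845) = (845/339). Reduce: 845 ≡ 167 (mod 339). Now have (167/339).
Both 167 ≡ 3 and 339 ≡ 3 (mod 4), so reciprocity gives (167/339) = -(339/167). Reduce: 339 ≡ 5 (mod 167). Now have -(5/167).
5 ≡ 1 (mod 4), so quadratic reciprocity gives (5/167) = (167/5). Reduce: 167 ≡ 2 (mod 5). Now have -(2/5).
Factor out 2: 2 = 2. Since 5 ≡ 5 (mod 8), (2/5) = -1. Now have (1/5).
(1/5) = 1. Collecting the sign factors: 1.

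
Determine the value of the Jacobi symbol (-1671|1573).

Pull out -1: (-1671|1573) = (-1|1573)·(1671|1573). Since 1573 ≡ 1 (mod 4), (-1|1573) = +1. Now have (1671|1573).
Reduce the numerator: 1671 ≡ 98 (mod 1573), so (1671|1573) = (98|1573).
Factor out 2: 98 = 2·49. Since 1573 ≡ 5 (mod 8), (2|1573) = -1. Now have -(49|1573).
49 ≡ 1 (mod 4), so quadratic reciprocity gives (49|1573) = (1573|49). Reduce: 1573 ≡ 5 (mod 49). Now have -(5|49).
5 ≡ 1 (mod 4), so quadratic reciprocity gives (5|49) = (49|5). Reduce: 49 ≡ 4 (mod 5). Now have -(4|5).
Factor out 2: 4 = 2^2. Since 5 ≡ 5 (mod 8), (2|5) = -1, and (2|5)^2 = +1. Now have -(1|5).
(1|5) = 1. Collecting the sign factors: -1.

-1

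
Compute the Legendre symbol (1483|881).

-1

(1483|881)
  = (602|881)    [1483 ≡ 602 mod 881]
  = (301|881)    [881 ≡ 1 mod 8 ⇒ (2|881) = +1]
  = (881|301)    [QR: 301 ≡ 1 mod 4, sign kept]
  = (279|301)    [881 ≡ 279 mod 301]
  = (301|279)    [QR: 301 ≡ 1 mod 4, sign kept]
  = (22|279)    [301 ≡ 22 mod 279]
  = (11|279)    [279 ≡ 7 mod 8 ⇒ (2|279) = +1]
  = -(279|11)    [QR: both ≡ 3 mod 4, sign flips]
  = -(4|11)    [279 ≡ 4 mod 11]
  = -(1|11)    [11 ≡ 3 mod 8 ⇒ (2|11)^2 = +1]
  = -1    [(1|11) = 1]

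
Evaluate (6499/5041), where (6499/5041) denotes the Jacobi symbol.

Reduce the numerator: 6499 ≡ 1458 (mod 5041), so (6499/5041) = (1458/5041).
Factor out 2: 1458 = 2·729. Since 5041 ≡ 1 (mod 8), (2/5041) = +1. Now have (729/5041).
729 ≡ 1 (mod 4), so quadratic reciprocity gives (729/5041) = (5041/729). Reduce: 5041 ≡ 667 (mod 729). Now have (667/729).
729 ≡ 1 (mod 4), so quadratic reciprocity gives (667/729) = (729/667). Reduce: 729 ≡ 62 (mod 667). Now have (62/667).
Factor out 2: 62 = 2·31. Since 667 ≡ 3 (mod 8), (2/667) = -1. Now have -(31/667).
Both 31 ≡ 3 and 667 ≡ 3 (mod 4), so reciprocity gives (31/667) = -(667/31). Reduce: 667 ≡ 16 (mod 31). Now have (16/31).
Factor out 2: 16 = 2^4. Since 31 ≡ 7 (mod 8), (2/31) = +1, and (2/31)^4 = +1. Now have (1/31).
(1/31) = 1. Collecting the sign factors: 1.

1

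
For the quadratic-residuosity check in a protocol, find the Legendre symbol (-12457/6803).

Reduce the numerator: -12457 ≡ 1149 (mod 6803), so (-12457/6803) = (1149/6803).
1149 ≡ 1 (mod 4), so quadratic reciprocity gives (1149/6803) = (6803/1149). Reduce: 6803 ≡ 1058 (mod 1149). Now have (1058/1149).
Factor out 2: 1058 = 2·529. Since 1149 ≡ 5 (mod 8), (2/1149) = -1. Now have -(529/1149).
529 ≡ 1 (mod 4), so quadratic reciprocity gives (529/1149) = (1149/529). Reduce: 1149 ≡ 91 (mod 529). Now have -(91/529).
529 ≡ 1 (mod 4), so quadratic reciprocity gives (91/529) = (529/91). Reduce: 529 ≡ 74 (mod 91). Now have -(74/91).
Factor out 2: 74 = 2·37. Since 91 ≡ 3 (mod 8), (2/91) = -1. Now have (37/91).
37 ≡ 1 (mod 4), so quadratic reciprocity gives (37/91) = (91/37). Reduce: 91 ≡ 17 (mod 37). Now have (17/37).
17 ≡ 1 (mod 4), so quadratic reciprocity gives (17/37) = (37/17). Reduce: 37 ≡ 3 (mod 17). Now have (3/17).
17 ≡ 1 (mod 4), so quadratic reciprocity gives (3/17) = (17/3). Reduce: 17 ≡ 2 (mod 3). Now have (2/3).
Factor out 2: 2 = 2. Since 3 ≡ 3 (mod 8), (2/3) = -1. Now have -(1/3).
(1/3) = 1. Collecting the sign factors: -1.

-1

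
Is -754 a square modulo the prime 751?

(-754/751)
  = -(754/751)    [751 ≡ 3 mod 4 ⇒ (-1/751) = -1]
  = -(3/751)    [754 ≡ 3 mod 751]
  = (751/3)    [QR: both ≡ 3 mod 4, sign flips]
  = (1/3)    [751 ≡ 1 mod 3]
  = 1    [(1/3) = 1]
(-754/751) = 1, and 751 is prime, so -754 is a quadratic residue mod 751.

yes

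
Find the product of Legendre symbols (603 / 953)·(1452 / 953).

-1

By multiplicativity, (603·1452 / 953) = (603 / 953)·(1452 / 953).
First factor (603 / 953):
953 ≡ 1 (mod 4), so quadratic reciprocity gives (603 / 953) = (953 / 603). Reduce: 953 ≡ 350 (mod 603). Now have (350 / 603).
Factor out 2: 350 = 2·175. Since 603 ≡ 3 (mod 8), (2 / 603) = -1. Now have -(175 / 603).
Both 175 ≡ 3 and 603 ≡ 3 (mod 4), so reciprocity gives (175 / 603) = -(603 / 175). Reduce: 603 ≡ 78 (mod 175). Now have (78 / 175).
Factor out 2: 78 = 2·39. Since 175 ≡ 7 (mod 8), (2 / 175) = +1. Now have (39 / 175).
Both 39 ≡ 3 and 175 ≡ 3 (mod 4), so reciprocity gives (39 / 175) = -(175 / 39). Reduce: 175 ≡ 19 (mod 39). Now have -(19 / 39).
Both 19 ≡ 3 and 39 ≡ 3 (mod 4), so reciprocity gives (19 / 39) = -(39 / 19). Reduce: 39 ≡ 1 (mod 19). Now have (1 / 19).
(1 / 19) = 1. Collecting the sign factors: 1.
Second factor (1452 / 953):
Reduce the numerator: 1452 ≡ 499 (mod 953), so (1452 / 953) = (499 / 953).
953 ≡ 1 (mod 4), so quadratic reciprocity gives (499 / 953) = (953 / 499). Reduce: 953 ≡ 454 (mod 499). Now have (454 / 499).
Factor out 2: 454 = 2·227. Since 499 ≡ 3 (mod 8), (2 / 499) = -1. Now have -(227 / 499).
Both 227 ≡ 3 and 499 ≡ 3 (mod 4), so reciprocity gives (227 / 499) = -(499 / 227). Reduce: 499 ≡ 45 (mod 227). Now have (45 / 227).
45 ≡ 1 (mod 4), so quadratic reciprocity gives (45 / 227) = (227 / 45). Reduce: 227 ≡ 2 (mod 45). Now have (2 / 45).
Factor out 2: 2 = 2. Since 45 ≡ 5 (mod 8), (2 / 45) = -1. Now have -(1 / 45).
(1 / 45) = 1. Collecting the sign factors: -1.
Product: (1)·(-1) = -1.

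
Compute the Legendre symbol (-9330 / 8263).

-1

(-9330 / 8263)
  = (7196 / 8263)    [-9330 ≡ 7196 mod 8263]
  = (1799 / 8263)    [8263 ≡ 7 mod 8 ⇒ (2 / 8263)^2 = +1]
  = -(8263 / 1799)    [QR: both ≡ 3 mod 4, sign flips]
  = -(1067 / 1799)    [8263 ≡ 1067 mod 1799]
  = (1799 / 1067)    [QR: both ≡ 3 mod 4, sign flips]
  = (732 / 1067)    [1799 ≡ 732 mod 1067]
  = (183 / 1067)    [1067 ≡ 3 mod 8 ⇒ (2 / 1067)^2 = +1]
  = -(1067 / 183)    [QR: both ≡ 3 mod 4, sign flips]
  = -(152 / 183)    [1067 ≡ 152 mod 183]
  = -(19 / 183)    [183 ≡ 7 mod 8 ⇒ (2 / 183)^3 = +1]
  = (183 / 19)    [QR: both ≡ 3 mod 4, sign flips]
  = (12 / 19)    [183 ≡ 12 mod 19]
  = (3 / 19)    [19 ≡ 3 mod 8 ⇒ (2 / 19)^2 = +1]
  = -(19 / 3)    [QR: both ≡ 3 mod 4, sign flips]
  = -(1 / 3)    [19 ≡ 1 mod 3]
  = -1    [(1 / 3) = 1]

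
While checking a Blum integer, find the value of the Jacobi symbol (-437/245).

(-437/245)
  = (53/245)    [-437 ≡ 53 mod 245]
  = (245/53)    [QR: 53 ≡ 1 mod 4, sign kept]
  = (33/53)    [245 ≡ 33 mod 53]
  = (53/33)    [QR: 33 ≡ 1 mod 4, sign kept]
  = (20/33)    [53 ≡ 20 mod 33]
  = (5/33)    [33 ≡ 1 mod 8 ⇒ (2/33)^2 = +1]
  = (33/5)    [QR: 5 ≡ 1 mod 4, sign kept]
  = (3/5)    [33 ≡ 3 mod 5]
  = (5/3)    [QR: 5 ≡ 1 mod 4, sign kept]
  = (2/3)    [5 ≡ 2 mod 3]
  = -(1/3)    [3 ≡ 3 mod 8 ⇒ (2/3) = -1]
  = -1    [(1/3) = 1]

-1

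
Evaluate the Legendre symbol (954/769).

(954/769)
  = (185/769)    [954 ≡ 185 mod 769]
  = (769/185)    [QR: 185 ≡ 1 mod 4, sign kept]
  = (29/185)    [769 ≡ 29 mod 185]
  = (185/29)    [QR: 29 ≡ 1 mod 4, sign kept]
  = (11/29)    [185 ≡ 11 mod 29]
  = (29/11)    [QR: 29 ≡ 1 mod 4, sign kept]
  = (7/11)    [29 ≡ 7 mod 11]
  = -(11/7)    [QR: both ≡ 3 mod 4, sign flips]
  = -(4/7)    [11 ≡ 4 mod 7]
  = -(1/7)    [7 ≡ 7 mod 8 ⇒ (2/7)^2 = +1]
  = -1    [(1/7) = 1]

-1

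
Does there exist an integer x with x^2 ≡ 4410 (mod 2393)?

(4410/2393)
  = (2017/2393)    [4410 ≡ 2017 mod 2393]
  = (2393/2017)    [QR: 2017 ≡ 1 mod 4, sign kept]
  = (376/2017)    [2393 ≡ 376 mod 2017]
  = (47/2017)    [2017 ≡ 1 mod 8 ⇒ (2/2017)^3 = +1]
  = (2017/47)    [QR: 2017 ≡ 1 mod 4, sign kept]
  = (43/47)    [2017 ≡ 43 mod 47]
  = -(47/43)    [QR: both ≡ 3 mod 4, sign flips]
  = -(4/43)    [47 ≡ 4 mod 43]
  = -(1/43)    [43 ≡ 3 mod 8 ⇒ (2/43)^2 = +1]
  = -1    [(1/43) = 1]
(4410/2393) = -1, and 2393 is prime, so 4410 is not a quadratic residue mod 2393.

no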